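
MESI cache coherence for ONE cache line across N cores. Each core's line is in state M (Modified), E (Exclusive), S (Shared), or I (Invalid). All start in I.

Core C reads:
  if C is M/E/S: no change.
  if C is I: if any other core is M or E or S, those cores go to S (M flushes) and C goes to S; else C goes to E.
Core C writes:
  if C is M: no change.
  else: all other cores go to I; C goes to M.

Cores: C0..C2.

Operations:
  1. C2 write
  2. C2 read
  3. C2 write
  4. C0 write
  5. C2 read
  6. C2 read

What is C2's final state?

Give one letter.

Answer: S

Derivation:
Op 1: C2 write [C2 write: invalidate none -> C2=M] -> [I,I,M]
Op 2: C2 read [C2 read: already in M, no change] -> [I,I,M]
Op 3: C2 write [C2 write: already M (modified), no change] -> [I,I,M]
Op 4: C0 write [C0 write: invalidate ['C2=M'] -> C0=M] -> [M,I,I]
Op 5: C2 read [C2 read from I: others=['C0=M'] -> C2=S, others downsized to S] -> [S,I,S]
Op 6: C2 read [C2 read: already in S, no change] -> [S,I,S]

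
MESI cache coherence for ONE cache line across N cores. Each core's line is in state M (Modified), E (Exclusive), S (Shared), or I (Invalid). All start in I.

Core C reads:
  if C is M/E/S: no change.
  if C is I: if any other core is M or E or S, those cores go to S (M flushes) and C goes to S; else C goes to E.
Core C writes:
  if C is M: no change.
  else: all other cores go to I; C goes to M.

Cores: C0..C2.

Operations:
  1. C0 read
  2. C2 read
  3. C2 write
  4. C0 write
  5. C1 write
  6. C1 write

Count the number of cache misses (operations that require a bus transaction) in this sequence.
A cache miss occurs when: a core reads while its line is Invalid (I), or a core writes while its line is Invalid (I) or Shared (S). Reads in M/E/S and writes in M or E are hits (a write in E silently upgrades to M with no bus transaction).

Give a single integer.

Answer: 5

Derivation:
Op 1: C0 read [C0 read from I: no other sharers -> C0=E (exclusive)] -> [E,I,I] [MISS #1: read from I]
Op 2: C2 read [C2 read from I: others=['C0=E'] -> C2=S, others downsized to S] -> [S,I,S] [MISS #2: read from I]
Op 3: C2 write [C2 write: invalidate ['C0=S'] -> C2=M] -> [I,I,M] [MISS #3: write from S]
Op 4: C0 write [C0 write: invalidate ['C2=M'] -> C0=M] -> [M,I,I] [MISS #4: write from I]
Op 5: C1 write [C1 write: invalidate ['C0=M'] -> C1=M] -> [I,M,I] [MISS #5: write from I]
Op 6: C1 write [C1 write: already M (modified), no change] -> [I,M,I] [hit: write from M]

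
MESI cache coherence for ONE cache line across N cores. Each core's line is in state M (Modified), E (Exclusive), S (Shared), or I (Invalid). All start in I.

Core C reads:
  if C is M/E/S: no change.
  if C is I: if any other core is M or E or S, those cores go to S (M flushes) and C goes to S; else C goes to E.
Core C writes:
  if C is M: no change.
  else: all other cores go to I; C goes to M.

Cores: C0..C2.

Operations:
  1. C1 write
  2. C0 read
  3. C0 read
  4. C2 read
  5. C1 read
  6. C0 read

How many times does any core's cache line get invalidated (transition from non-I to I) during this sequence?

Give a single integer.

Answer: 0

Derivation:
Op 1: C1 write [C1 write: invalidate none -> C1=M] -> [I,M,I] (invalidations this op: 0; running total: 0)
Op 2: C0 read [C0 read from I: others=['C1=M'] -> C0=S, others downsized to S] -> [S,S,I] (invalidations this op: 0; running total: 0)
Op 3: C0 read [C0 read: already in S, no change] -> [S,S,I] (invalidations this op: 0; running total: 0)
Op 4: C2 read [C2 read from I: others=['C0=S', 'C1=S'] -> C2=S, others downsized to S] -> [S,S,S] (invalidations this op: 0; running total: 0)
Op 5: C1 read [C1 read: already in S, no change] -> [S,S,S] (invalidations this op: 0; running total: 0)
Op 6: C0 read [C0 read: already in S, no change] -> [S,S,S] (invalidations this op: 0; running total: 0)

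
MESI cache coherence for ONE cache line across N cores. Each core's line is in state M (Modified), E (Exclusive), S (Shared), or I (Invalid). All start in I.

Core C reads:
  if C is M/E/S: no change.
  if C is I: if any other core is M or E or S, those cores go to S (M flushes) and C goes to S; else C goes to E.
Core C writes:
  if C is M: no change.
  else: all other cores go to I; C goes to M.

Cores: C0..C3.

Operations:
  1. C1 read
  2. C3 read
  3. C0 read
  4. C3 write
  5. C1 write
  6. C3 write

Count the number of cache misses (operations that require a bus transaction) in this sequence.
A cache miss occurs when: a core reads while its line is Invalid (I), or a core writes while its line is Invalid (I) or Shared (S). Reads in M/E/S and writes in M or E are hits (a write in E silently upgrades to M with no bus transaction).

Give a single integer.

Answer: 6

Derivation:
Op 1: C1 read [C1 read from I: no other sharers -> C1=E (exclusive)] -> [I,E,I,I] [MISS #1: read from I]
Op 2: C3 read [C3 read from I: others=['C1=E'] -> C3=S, others downsized to S] -> [I,S,I,S] [MISS #2: read from I]
Op 3: C0 read [C0 read from I: others=['C1=S', 'C3=S'] -> C0=S, others downsized to S] -> [S,S,I,S] [MISS #3: read from I]
Op 4: C3 write [C3 write: invalidate ['C0=S', 'C1=S'] -> C3=M] -> [I,I,I,M] [MISS #4: write from S]
Op 5: C1 write [C1 write: invalidate ['C3=M'] -> C1=M] -> [I,M,I,I] [MISS #5: write from I]
Op 6: C3 write [C3 write: invalidate ['C1=M'] -> C3=M] -> [I,I,I,M] [MISS #6: write from I]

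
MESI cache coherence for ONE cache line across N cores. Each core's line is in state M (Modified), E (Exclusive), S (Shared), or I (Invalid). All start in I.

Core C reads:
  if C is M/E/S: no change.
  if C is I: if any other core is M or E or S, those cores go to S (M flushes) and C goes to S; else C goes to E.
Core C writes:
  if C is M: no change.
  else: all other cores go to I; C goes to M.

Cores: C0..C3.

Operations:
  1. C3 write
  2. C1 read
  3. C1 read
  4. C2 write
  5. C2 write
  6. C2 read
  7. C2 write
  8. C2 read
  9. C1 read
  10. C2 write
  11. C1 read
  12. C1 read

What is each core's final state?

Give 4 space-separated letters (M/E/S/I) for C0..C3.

Op 1: C3 write [C3 write: invalidate none -> C3=M] -> [I,I,I,M]
Op 2: C1 read [C1 read from I: others=['C3=M'] -> C1=S, others downsized to S] -> [I,S,I,S]
Op 3: C1 read [C1 read: already in S, no change] -> [I,S,I,S]
Op 4: C2 write [C2 write: invalidate ['C1=S', 'C3=S'] -> C2=M] -> [I,I,M,I]
Op 5: C2 write [C2 write: already M (modified), no change] -> [I,I,M,I]
Op 6: C2 read [C2 read: already in M, no change] -> [I,I,M,I]
Op 7: C2 write [C2 write: already M (modified), no change] -> [I,I,M,I]
Op 8: C2 read [C2 read: already in M, no change] -> [I,I,M,I]
Op 9: C1 read [C1 read from I: others=['C2=M'] -> C1=S, others downsized to S] -> [I,S,S,I]
Op 10: C2 write [C2 write: invalidate ['C1=S'] -> C2=M] -> [I,I,M,I]
Op 11: C1 read [C1 read from I: others=['C2=M'] -> C1=S, others downsized to S] -> [I,S,S,I]
Op 12: C1 read [C1 read: already in S, no change] -> [I,S,S,I]

Answer: I S S I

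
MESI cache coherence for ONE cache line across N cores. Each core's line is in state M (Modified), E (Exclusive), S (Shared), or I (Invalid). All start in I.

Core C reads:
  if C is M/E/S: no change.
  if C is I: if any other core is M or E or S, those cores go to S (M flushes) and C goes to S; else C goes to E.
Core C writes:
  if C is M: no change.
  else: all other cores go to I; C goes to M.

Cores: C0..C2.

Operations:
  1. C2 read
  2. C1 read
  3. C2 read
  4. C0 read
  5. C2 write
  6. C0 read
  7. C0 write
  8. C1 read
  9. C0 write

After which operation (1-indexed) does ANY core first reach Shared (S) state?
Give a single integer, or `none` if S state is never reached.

Op 1: C2 read [C2 read from I: no other sharers -> C2=E (exclusive)] -> [I,I,E]
Op 2: C1 read [C1 read from I: others=['C2=E'] -> C1=S, others downsized to S] -> [I,S,S]
  -> First S state at op 2; remaining ops need not be traced.

Answer: 2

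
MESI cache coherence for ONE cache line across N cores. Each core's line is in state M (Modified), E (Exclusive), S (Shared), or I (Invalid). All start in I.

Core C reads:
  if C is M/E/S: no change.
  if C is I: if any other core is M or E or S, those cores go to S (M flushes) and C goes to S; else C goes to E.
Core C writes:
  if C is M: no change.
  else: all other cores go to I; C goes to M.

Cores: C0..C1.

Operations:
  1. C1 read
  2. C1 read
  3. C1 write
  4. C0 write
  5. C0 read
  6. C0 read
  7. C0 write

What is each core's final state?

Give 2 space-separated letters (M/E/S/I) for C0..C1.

Answer: M I

Derivation:
Op 1: C1 read [C1 read from I: no other sharers -> C1=E (exclusive)] -> [I,E]
Op 2: C1 read [C1 read: already in E, no change] -> [I,E]
Op 3: C1 write [C1 write: invalidate none -> C1=M] -> [I,M]
Op 4: C0 write [C0 write: invalidate ['C1=M'] -> C0=M] -> [M,I]
Op 5: C0 read [C0 read: already in M, no change] -> [M,I]
Op 6: C0 read [C0 read: already in M, no change] -> [M,I]
Op 7: C0 write [C0 write: already M (modified), no change] -> [M,I]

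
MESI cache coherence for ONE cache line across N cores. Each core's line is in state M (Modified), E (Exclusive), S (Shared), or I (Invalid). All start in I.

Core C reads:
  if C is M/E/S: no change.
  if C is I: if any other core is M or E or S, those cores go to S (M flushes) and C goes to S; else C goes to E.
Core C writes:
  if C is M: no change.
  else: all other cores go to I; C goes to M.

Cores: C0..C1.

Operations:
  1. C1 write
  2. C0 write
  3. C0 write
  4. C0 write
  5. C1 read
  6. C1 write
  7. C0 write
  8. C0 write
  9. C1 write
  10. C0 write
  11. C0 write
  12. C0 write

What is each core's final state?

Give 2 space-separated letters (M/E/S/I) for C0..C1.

Op 1: C1 write [C1 write: invalidate none -> C1=M] -> [I,M]
Op 2: C0 write [C0 write: invalidate ['C1=M'] -> C0=M] -> [M,I]
Op 3: C0 write [C0 write: already M (modified), no change] -> [M,I]
Op 4: C0 write [C0 write: already M (modified), no change] -> [M,I]
Op 5: C1 read [C1 read from I: others=['C0=M'] -> C1=S, others downsized to S] -> [S,S]
Op 6: C1 write [C1 write: invalidate ['C0=S'] -> C1=M] -> [I,M]
Op 7: C0 write [C0 write: invalidate ['C1=M'] -> C0=M] -> [M,I]
Op 8: C0 write [C0 write: already M (modified), no change] -> [M,I]
Op 9: C1 write [C1 write: invalidate ['C0=M'] -> C1=M] -> [I,M]
Op 10: C0 write [C0 write: invalidate ['C1=M'] -> C0=M] -> [M,I]
Op 11: C0 write [C0 write: already M (modified), no change] -> [M,I]
Op 12: C0 write [C0 write: already M (modified), no change] -> [M,I]

Answer: M I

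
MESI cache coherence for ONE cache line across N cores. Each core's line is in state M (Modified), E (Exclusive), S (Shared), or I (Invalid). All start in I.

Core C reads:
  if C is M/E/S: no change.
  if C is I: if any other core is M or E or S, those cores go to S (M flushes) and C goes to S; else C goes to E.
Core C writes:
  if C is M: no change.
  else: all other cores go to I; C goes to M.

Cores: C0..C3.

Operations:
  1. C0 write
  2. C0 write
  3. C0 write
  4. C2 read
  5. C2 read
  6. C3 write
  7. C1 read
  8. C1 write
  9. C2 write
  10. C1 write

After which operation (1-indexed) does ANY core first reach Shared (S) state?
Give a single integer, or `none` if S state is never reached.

Answer: 4

Derivation:
Op 1: C0 write [C0 write: invalidate none -> C0=M] -> [M,I,I,I]
Op 2: C0 write [C0 write: already M (modified), no change] -> [M,I,I,I]
Op 3: C0 write [C0 write: already M (modified), no change] -> [M,I,I,I]
Op 4: C2 read [C2 read from I: others=['C0=M'] -> C2=S, others downsized to S] -> [S,I,S,I]
  -> First S state at op 4; remaining ops need not be traced.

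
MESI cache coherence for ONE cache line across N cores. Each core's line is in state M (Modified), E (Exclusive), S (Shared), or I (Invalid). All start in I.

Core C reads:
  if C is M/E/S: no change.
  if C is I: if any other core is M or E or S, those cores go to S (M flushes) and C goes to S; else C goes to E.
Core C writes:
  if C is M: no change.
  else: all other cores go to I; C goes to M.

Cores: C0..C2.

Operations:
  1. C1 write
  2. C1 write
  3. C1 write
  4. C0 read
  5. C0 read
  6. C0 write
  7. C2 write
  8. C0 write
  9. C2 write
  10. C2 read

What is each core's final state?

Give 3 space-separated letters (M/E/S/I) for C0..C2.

Answer: I I M

Derivation:
Op 1: C1 write [C1 write: invalidate none -> C1=M] -> [I,M,I]
Op 2: C1 write [C1 write: already M (modified), no change] -> [I,M,I]
Op 3: C1 write [C1 write: already M (modified), no change] -> [I,M,I]
Op 4: C0 read [C0 read from I: others=['C1=M'] -> C0=S, others downsized to S] -> [S,S,I]
Op 5: C0 read [C0 read: already in S, no change] -> [S,S,I]
Op 6: C0 write [C0 write: invalidate ['C1=S'] -> C0=M] -> [M,I,I]
Op 7: C2 write [C2 write: invalidate ['C0=M'] -> C2=M] -> [I,I,M]
Op 8: C0 write [C0 write: invalidate ['C2=M'] -> C0=M] -> [M,I,I]
Op 9: C2 write [C2 write: invalidate ['C0=M'] -> C2=M] -> [I,I,M]
Op 10: C2 read [C2 read: already in M, no change] -> [I,I,M]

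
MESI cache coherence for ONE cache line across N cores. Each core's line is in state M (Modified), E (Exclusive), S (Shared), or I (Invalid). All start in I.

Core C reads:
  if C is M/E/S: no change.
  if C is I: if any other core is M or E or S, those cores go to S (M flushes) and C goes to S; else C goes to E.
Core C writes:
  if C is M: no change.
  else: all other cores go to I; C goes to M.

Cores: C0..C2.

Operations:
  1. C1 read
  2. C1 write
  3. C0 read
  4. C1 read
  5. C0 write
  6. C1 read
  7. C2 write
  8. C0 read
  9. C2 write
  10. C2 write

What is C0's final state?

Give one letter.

Answer: I

Derivation:
Op 1: C1 read [C1 read from I: no other sharers -> C1=E (exclusive)] -> [I,E,I]
Op 2: C1 write [C1 write: invalidate none -> C1=M] -> [I,M,I]
Op 3: C0 read [C0 read from I: others=['C1=M'] -> C0=S, others downsized to S] -> [S,S,I]
Op 4: C1 read [C1 read: already in S, no change] -> [S,S,I]
Op 5: C0 write [C0 write: invalidate ['C1=S'] -> C0=M] -> [M,I,I]
Op 6: C1 read [C1 read from I: others=['C0=M'] -> C1=S, others downsized to S] -> [S,S,I]
Op 7: C2 write [C2 write: invalidate ['C0=S', 'C1=S'] -> C2=M] -> [I,I,M]
Op 8: C0 read [C0 read from I: others=['C2=M'] -> C0=S, others downsized to S] -> [S,I,S]
Op 9: C2 write [C2 write: invalidate ['C0=S'] -> C2=M] -> [I,I,M]
Op 10: C2 write [C2 write: already M (modified), no change] -> [I,I,M]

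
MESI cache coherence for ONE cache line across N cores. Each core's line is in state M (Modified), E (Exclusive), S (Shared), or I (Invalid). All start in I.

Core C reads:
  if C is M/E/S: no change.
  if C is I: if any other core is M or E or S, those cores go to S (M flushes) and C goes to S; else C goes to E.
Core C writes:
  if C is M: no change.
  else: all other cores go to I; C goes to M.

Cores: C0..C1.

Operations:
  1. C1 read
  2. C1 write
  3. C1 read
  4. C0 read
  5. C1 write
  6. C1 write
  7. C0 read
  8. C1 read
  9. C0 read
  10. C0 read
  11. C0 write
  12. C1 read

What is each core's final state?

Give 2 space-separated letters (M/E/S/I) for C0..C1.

Op 1: C1 read [C1 read from I: no other sharers -> C1=E (exclusive)] -> [I,E]
Op 2: C1 write [C1 write: invalidate none -> C1=M] -> [I,M]
Op 3: C1 read [C1 read: already in M, no change] -> [I,M]
Op 4: C0 read [C0 read from I: others=['C1=M'] -> C0=S, others downsized to S] -> [S,S]
Op 5: C1 write [C1 write: invalidate ['C0=S'] -> C1=M] -> [I,M]
Op 6: C1 write [C1 write: already M (modified), no change] -> [I,M]
Op 7: C0 read [C0 read from I: others=['C1=M'] -> C0=S, others downsized to S] -> [S,S]
Op 8: C1 read [C1 read: already in S, no change] -> [S,S]
Op 9: C0 read [C0 read: already in S, no change] -> [S,S]
Op 10: C0 read [C0 read: already in S, no change] -> [S,S]
Op 11: C0 write [C0 write: invalidate ['C1=S'] -> C0=M] -> [M,I]
Op 12: C1 read [C1 read from I: others=['C0=M'] -> C1=S, others downsized to S] -> [S,S]

Answer: S S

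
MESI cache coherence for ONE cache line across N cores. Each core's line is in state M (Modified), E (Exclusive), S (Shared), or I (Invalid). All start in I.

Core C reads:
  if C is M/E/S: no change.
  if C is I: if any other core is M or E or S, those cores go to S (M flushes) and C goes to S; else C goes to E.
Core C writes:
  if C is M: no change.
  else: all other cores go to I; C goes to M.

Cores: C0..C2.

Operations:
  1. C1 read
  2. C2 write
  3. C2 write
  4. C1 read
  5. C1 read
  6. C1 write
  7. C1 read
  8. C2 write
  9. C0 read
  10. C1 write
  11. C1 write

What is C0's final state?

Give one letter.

Answer: I

Derivation:
Op 1: C1 read [C1 read from I: no other sharers -> C1=E (exclusive)] -> [I,E,I]
Op 2: C2 write [C2 write: invalidate ['C1=E'] -> C2=M] -> [I,I,M]
Op 3: C2 write [C2 write: already M (modified), no change] -> [I,I,M]
Op 4: C1 read [C1 read from I: others=['C2=M'] -> C1=S, others downsized to S] -> [I,S,S]
Op 5: C1 read [C1 read: already in S, no change] -> [I,S,S]
Op 6: C1 write [C1 write: invalidate ['C2=S'] -> C1=M] -> [I,M,I]
Op 7: C1 read [C1 read: already in M, no change] -> [I,M,I]
Op 8: C2 write [C2 write: invalidate ['C1=M'] -> C2=M] -> [I,I,M]
Op 9: C0 read [C0 read from I: others=['C2=M'] -> C0=S, others downsized to S] -> [S,I,S]
Op 10: C1 write [C1 write: invalidate ['C0=S', 'C2=S'] -> C1=M] -> [I,M,I]
Op 11: C1 write [C1 write: already M (modified), no change] -> [I,M,I]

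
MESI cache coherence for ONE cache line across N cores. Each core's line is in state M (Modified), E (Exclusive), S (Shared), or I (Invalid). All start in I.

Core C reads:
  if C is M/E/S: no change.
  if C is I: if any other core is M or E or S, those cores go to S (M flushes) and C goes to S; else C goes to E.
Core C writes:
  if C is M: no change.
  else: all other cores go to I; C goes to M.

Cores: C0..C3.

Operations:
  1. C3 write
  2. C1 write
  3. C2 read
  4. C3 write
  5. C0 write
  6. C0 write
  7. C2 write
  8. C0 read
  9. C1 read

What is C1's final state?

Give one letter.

Answer: S

Derivation:
Op 1: C3 write [C3 write: invalidate none -> C3=M] -> [I,I,I,M]
Op 2: C1 write [C1 write: invalidate ['C3=M'] -> C1=M] -> [I,M,I,I]
Op 3: C2 read [C2 read from I: others=['C1=M'] -> C2=S, others downsized to S] -> [I,S,S,I]
Op 4: C3 write [C3 write: invalidate ['C1=S', 'C2=S'] -> C3=M] -> [I,I,I,M]
Op 5: C0 write [C0 write: invalidate ['C3=M'] -> C0=M] -> [M,I,I,I]
Op 6: C0 write [C0 write: already M (modified), no change] -> [M,I,I,I]
Op 7: C2 write [C2 write: invalidate ['C0=M'] -> C2=M] -> [I,I,M,I]
Op 8: C0 read [C0 read from I: others=['C2=M'] -> C0=S, others downsized to S] -> [S,I,S,I]
Op 9: C1 read [C1 read from I: others=['C0=S', 'C2=S'] -> C1=S, others downsized to S] -> [S,S,S,I]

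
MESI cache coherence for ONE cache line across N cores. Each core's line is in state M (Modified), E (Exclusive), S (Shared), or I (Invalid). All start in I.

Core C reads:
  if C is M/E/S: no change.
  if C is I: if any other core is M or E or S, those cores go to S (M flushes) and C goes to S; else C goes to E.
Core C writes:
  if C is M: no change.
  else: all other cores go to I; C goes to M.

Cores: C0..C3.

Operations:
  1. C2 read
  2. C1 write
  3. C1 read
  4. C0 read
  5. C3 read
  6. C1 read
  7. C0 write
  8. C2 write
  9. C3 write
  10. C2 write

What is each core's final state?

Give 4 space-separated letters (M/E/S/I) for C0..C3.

Answer: I I M I

Derivation:
Op 1: C2 read [C2 read from I: no other sharers -> C2=E (exclusive)] -> [I,I,E,I]
Op 2: C1 write [C1 write: invalidate ['C2=E'] -> C1=M] -> [I,M,I,I]
Op 3: C1 read [C1 read: already in M, no change] -> [I,M,I,I]
Op 4: C0 read [C0 read from I: others=['C1=M'] -> C0=S, others downsized to S] -> [S,S,I,I]
Op 5: C3 read [C3 read from I: others=['C0=S', 'C1=S'] -> C3=S, others downsized to S] -> [S,S,I,S]
Op 6: C1 read [C1 read: already in S, no change] -> [S,S,I,S]
Op 7: C0 write [C0 write: invalidate ['C1=S', 'C3=S'] -> C0=M] -> [M,I,I,I]
Op 8: C2 write [C2 write: invalidate ['C0=M'] -> C2=M] -> [I,I,M,I]
Op 9: C3 write [C3 write: invalidate ['C2=M'] -> C3=M] -> [I,I,I,M]
Op 10: C2 write [C2 write: invalidate ['C3=M'] -> C2=M] -> [I,I,M,I]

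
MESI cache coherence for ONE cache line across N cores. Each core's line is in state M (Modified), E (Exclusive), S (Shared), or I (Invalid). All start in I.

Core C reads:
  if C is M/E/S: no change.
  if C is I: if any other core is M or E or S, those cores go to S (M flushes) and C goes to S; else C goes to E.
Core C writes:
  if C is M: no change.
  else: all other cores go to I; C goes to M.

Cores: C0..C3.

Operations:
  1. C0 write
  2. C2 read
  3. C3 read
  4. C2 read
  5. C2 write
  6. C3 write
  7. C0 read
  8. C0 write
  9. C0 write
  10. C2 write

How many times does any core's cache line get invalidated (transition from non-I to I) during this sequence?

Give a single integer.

Op 1: C0 write [C0 write: invalidate none -> C0=M] -> [M,I,I,I] (invalidations this op: 0; running total: 0)
Op 2: C2 read [C2 read from I: others=['C0=M'] -> C2=S, others downsized to S] -> [S,I,S,I] (invalidations this op: 0; running total: 0)
Op 3: C3 read [C3 read from I: others=['C0=S', 'C2=S'] -> C3=S, others downsized to S] -> [S,I,S,S] (invalidations this op: 0; running total: 0)
Op 4: C2 read [C2 read: already in S, no change] -> [S,I,S,S] (invalidations this op: 0; running total: 0)
Op 5: C2 write [C2 write: invalidate ['C0=S', 'C3=S'] -> C2=M] -> [I,I,M,I] (invalidations this op: 2; running total: 2)
Op 6: C3 write [C3 write: invalidate ['C2=M'] -> C3=M] -> [I,I,I,M] (invalidations this op: 1; running total: 3)
Op 7: C0 read [C0 read from I: others=['C3=M'] -> C0=S, others downsized to S] -> [S,I,I,S] (invalidations this op: 0; running total: 3)
Op 8: C0 write [C0 write: invalidate ['C3=S'] -> C0=M] -> [M,I,I,I] (invalidations this op: 1; running total: 4)
Op 9: C0 write [C0 write: already M (modified), no change] -> [M,I,I,I] (invalidations this op: 0; running total: 4)
Op 10: C2 write [C2 write: invalidate ['C0=M'] -> C2=M] -> [I,I,M,I] (invalidations this op: 1; running total: 5)

Answer: 5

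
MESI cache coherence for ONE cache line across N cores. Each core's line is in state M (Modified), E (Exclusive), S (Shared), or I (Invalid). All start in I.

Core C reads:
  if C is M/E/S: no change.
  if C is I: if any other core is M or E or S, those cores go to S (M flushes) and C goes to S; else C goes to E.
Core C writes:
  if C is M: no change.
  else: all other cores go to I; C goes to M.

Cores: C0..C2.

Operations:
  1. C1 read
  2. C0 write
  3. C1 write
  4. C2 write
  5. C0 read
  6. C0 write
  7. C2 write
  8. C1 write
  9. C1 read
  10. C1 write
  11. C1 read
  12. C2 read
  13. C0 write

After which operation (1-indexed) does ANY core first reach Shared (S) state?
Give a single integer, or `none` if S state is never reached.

Answer: 5

Derivation:
Op 1: C1 read [C1 read from I: no other sharers -> C1=E (exclusive)] -> [I,E,I]
Op 2: C0 write [C0 write: invalidate ['C1=E'] -> C0=M] -> [M,I,I]
Op 3: C1 write [C1 write: invalidate ['C0=M'] -> C1=M] -> [I,M,I]
Op 4: C2 write [C2 write: invalidate ['C1=M'] -> C2=M] -> [I,I,M]
Op 5: C0 read [C0 read from I: others=['C2=M'] -> C0=S, others downsized to S] -> [S,I,S]
  -> First S state at op 5; remaining ops need not be traced.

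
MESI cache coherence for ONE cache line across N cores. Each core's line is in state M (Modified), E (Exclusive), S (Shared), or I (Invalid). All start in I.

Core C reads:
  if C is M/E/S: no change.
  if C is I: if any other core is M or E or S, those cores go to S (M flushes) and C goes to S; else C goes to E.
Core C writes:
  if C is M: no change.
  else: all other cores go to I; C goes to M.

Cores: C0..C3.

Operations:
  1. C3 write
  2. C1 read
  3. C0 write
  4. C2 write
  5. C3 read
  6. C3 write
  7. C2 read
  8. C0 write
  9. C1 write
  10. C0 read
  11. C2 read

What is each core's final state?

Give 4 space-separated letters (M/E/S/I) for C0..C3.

Answer: S S S I

Derivation:
Op 1: C3 write [C3 write: invalidate none -> C3=M] -> [I,I,I,M]
Op 2: C1 read [C1 read from I: others=['C3=M'] -> C1=S, others downsized to S] -> [I,S,I,S]
Op 3: C0 write [C0 write: invalidate ['C1=S', 'C3=S'] -> C0=M] -> [M,I,I,I]
Op 4: C2 write [C2 write: invalidate ['C0=M'] -> C2=M] -> [I,I,M,I]
Op 5: C3 read [C3 read from I: others=['C2=M'] -> C3=S, others downsized to S] -> [I,I,S,S]
Op 6: C3 write [C3 write: invalidate ['C2=S'] -> C3=M] -> [I,I,I,M]
Op 7: C2 read [C2 read from I: others=['C3=M'] -> C2=S, others downsized to S] -> [I,I,S,S]
Op 8: C0 write [C0 write: invalidate ['C2=S', 'C3=S'] -> C0=M] -> [M,I,I,I]
Op 9: C1 write [C1 write: invalidate ['C0=M'] -> C1=M] -> [I,M,I,I]
Op 10: C0 read [C0 read from I: others=['C1=M'] -> C0=S, others downsized to S] -> [S,S,I,I]
Op 11: C2 read [C2 read from I: others=['C0=S', 'C1=S'] -> C2=S, others downsized to S] -> [S,S,S,I]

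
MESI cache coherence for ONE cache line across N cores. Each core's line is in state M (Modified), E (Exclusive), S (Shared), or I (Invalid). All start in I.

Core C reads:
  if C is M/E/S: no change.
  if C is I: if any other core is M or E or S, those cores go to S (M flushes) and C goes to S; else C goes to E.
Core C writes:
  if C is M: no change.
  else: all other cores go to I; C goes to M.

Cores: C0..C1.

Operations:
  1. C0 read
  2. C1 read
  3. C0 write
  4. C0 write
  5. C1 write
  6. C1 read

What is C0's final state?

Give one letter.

Op 1: C0 read [C0 read from I: no other sharers -> C0=E (exclusive)] -> [E,I]
Op 2: C1 read [C1 read from I: others=['C0=E'] -> C1=S, others downsized to S] -> [S,S]
Op 3: C0 write [C0 write: invalidate ['C1=S'] -> C0=M] -> [M,I]
Op 4: C0 write [C0 write: already M (modified), no change] -> [M,I]
Op 5: C1 write [C1 write: invalidate ['C0=M'] -> C1=M] -> [I,M]
Op 6: C1 read [C1 read: already in M, no change] -> [I,M]

Answer: I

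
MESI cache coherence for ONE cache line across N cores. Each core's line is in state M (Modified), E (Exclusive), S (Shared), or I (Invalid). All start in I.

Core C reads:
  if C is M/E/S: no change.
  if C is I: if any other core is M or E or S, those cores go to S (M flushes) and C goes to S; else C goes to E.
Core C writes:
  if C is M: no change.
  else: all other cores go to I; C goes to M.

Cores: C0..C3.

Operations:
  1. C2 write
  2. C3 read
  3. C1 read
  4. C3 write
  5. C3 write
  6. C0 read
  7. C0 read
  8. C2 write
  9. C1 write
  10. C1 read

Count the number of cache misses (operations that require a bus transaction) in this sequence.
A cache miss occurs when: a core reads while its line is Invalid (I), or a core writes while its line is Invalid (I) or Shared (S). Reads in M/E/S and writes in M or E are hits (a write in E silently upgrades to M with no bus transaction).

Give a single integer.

Answer: 7

Derivation:
Op 1: C2 write [C2 write: invalidate none -> C2=M] -> [I,I,M,I] [MISS #1: write from I]
Op 2: C3 read [C3 read from I: others=['C2=M'] -> C3=S, others downsized to S] -> [I,I,S,S] [MISS #2: read from I]
Op 3: C1 read [C1 read from I: others=['C2=S', 'C3=S'] -> C1=S, others downsized to S] -> [I,S,S,S] [MISS #3: read from I]
Op 4: C3 write [C3 write: invalidate ['C1=S', 'C2=S'] -> C3=M] -> [I,I,I,M] [MISS #4: write from S]
Op 5: C3 write [C3 write: already M (modified), no change] -> [I,I,I,M] [hit: write from M]
Op 6: C0 read [C0 read from I: others=['C3=M'] -> C0=S, others downsized to S] -> [S,I,I,S] [MISS #5: read from I]
Op 7: C0 read [C0 read: already in S, no change] -> [S,I,I,S] [hit: read from S]
Op 8: C2 write [C2 write: invalidate ['C0=S', 'C3=S'] -> C2=M] -> [I,I,M,I] [MISS #6: write from I]
Op 9: C1 write [C1 write: invalidate ['C2=M'] -> C1=M] -> [I,M,I,I] [MISS #7: write from I]
Op 10: C1 read [C1 read: already in M, no change] -> [I,M,I,I] [hit: read from M]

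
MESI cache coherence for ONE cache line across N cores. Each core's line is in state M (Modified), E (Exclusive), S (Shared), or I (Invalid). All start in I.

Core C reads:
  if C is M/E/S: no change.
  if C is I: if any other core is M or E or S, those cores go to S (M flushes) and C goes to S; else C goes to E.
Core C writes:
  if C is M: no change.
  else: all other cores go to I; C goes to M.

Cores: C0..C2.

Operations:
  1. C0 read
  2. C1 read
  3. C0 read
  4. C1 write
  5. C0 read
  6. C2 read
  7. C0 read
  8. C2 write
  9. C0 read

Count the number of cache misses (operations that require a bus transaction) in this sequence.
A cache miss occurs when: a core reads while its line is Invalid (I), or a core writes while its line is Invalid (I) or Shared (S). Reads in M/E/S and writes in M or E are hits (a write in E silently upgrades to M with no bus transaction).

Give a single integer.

Op 1: C0 read [C0 read from I: no other sharers -> C0=E (exclusive)] -> [E,I,I] [MISS #1: read from I]
Op 2: C1 read [C1 read from I: others=['C0=E'] -> C1=S, others downsized to S] -> [S,S,I] [MISS #2: read from I]
Op 3: C0 read [C0 read: already in S, no change] -> [S,S,I] [hit: read from S]
Op 4: C1 write [C1 write: invalidate ['C0=S'] -> C1=M] -> [I,M,I] [MISS #3: write from S]
Op 5: C0 read [C0 read from I: others=['C1=M'] -> C0=S, others downsized to S] -> [S,S,I] [MISS #4: read from I]
Op 6: C2 read [C2 read from I: others=['C0=S', 'C1=S'] -> C2=S, others downsized to S] -> [S,S,S] [MISS #5: read from I]
Op 7: C0 read [C0 read: already in S, no change] -> [S,S,S] [hit: read from S]
Op 8: C2 write [C2 write: invalidate ['C0=S', 'C1=S'] -> C2=M] -> [I,I,M] [MISS #6: write from S]
Op 9: C0 read [C0 read from I: others=['C2=M'] -> C0=S, others downsized to S] -> [S,I,S] [MISS #7: read from I]

Answer: 7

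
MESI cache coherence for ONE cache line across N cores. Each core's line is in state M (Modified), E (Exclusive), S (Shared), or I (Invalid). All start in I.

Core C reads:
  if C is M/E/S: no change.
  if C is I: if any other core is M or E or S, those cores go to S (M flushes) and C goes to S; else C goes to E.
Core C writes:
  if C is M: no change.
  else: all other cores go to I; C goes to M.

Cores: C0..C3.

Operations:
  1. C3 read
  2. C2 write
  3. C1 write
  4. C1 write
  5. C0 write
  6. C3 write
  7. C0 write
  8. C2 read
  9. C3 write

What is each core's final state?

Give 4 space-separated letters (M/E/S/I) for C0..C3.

Answer: I I I M

Derivation:
Op 1: C3 read [C3 read from I: no other sharers -> C3=E (exclusive)] -> [I,I,I,E]
Op 2: C2 write [C2 write: invalidate ['C3=E'] -> C2=M] -> [I,I,M,I]
Op 3: C1 write [C1 write: invalidate ['C2=M'] -> C1=M] -> [I,M,I,I]
Op 4: C1 write [C1 write: already M (modified), no change] -> [I,M,I,I]
Op 5: C0 write [C0 write: invalidate ['C1=M'] -> C0=M] -> [M,I,I,I]
Op 6: C3 write [C3 write: invalidate ['C0=M'] -> C3=M] -> [I,I,I,M]
Op 7: C0 write [C0 write: invalidate ['C3=M'] -> C0=M] -> [M,I,I,I]
Op 8: C2 read [C2 read from I: others=['C0=M'] -> C2=S, others downsized to S] -> [S,I,S,I]
Op 9: C3 write [C3 write: invalidate ['C0=S', 'C2=S'] -> C3=M] -> [I,I,I,M]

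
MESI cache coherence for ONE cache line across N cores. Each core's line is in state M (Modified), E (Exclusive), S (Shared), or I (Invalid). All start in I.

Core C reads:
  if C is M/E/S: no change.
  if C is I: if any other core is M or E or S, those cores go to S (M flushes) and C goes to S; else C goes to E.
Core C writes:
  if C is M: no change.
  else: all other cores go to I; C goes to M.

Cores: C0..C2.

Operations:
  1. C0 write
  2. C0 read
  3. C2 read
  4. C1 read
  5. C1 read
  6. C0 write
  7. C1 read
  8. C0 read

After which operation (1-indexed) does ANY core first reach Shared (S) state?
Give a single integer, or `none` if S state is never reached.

Op 1: C0 write [C0 write: invalidate none -> C0=M] -> [M,I,I]
Op 2: C0 read [C0 read: already in M, no change] -> [M,I,I]
Op 3: C2 read [C2 read from I: others=['C0=M'] -> C2=S, others downsized to S] -> [S,I,S]
  -> First S state at op 3; remaining ops need not be traced.

Answer: 3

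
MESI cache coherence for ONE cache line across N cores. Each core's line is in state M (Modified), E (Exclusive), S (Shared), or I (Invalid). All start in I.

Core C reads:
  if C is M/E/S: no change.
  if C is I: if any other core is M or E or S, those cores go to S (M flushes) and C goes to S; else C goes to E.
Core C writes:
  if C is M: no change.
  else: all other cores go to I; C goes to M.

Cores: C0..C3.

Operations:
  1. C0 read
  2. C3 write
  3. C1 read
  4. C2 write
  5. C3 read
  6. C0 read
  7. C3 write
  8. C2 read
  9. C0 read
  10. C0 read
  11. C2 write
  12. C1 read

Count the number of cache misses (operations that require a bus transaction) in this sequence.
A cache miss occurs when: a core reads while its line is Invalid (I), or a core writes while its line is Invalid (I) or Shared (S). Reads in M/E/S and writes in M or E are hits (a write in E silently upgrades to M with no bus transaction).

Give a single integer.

Op 1: C0 read [C0 read from I: no other sharers -> C0=E (exclusive)] -> [E,I,I,I] [MISS #1: read from I]
Op 2: C3 write [C3 write: invalidate ['C0=E'] -> C3=M] -> [I,I,I,M] [MISS #2: write from I]
Op 3: C1 read [C1 read from I: others=['C3=M'] -> C1=S, others downsized to S] -> [I,S,I,S] [MISS #3: read from I]
Op 4: C2 write [C2 write: invalidate ['C1=S', 'C3=S'] -> C2=M] -> [I,I,M,I] [MISS #4: write from I]
Op 5: C3 read [C3 read from I: others=['C2=M'] -> C3=S, others downsized to S] -> [I,I,S,S] [MISS #5: read from I]
Op 6: C0 read [C0 read from I: others=['C2=S', 'C3=S'] -> C0=S, others downsized to S] -> [S,I,S,S] [MISS #6: read from I]
Op 7: C3 write [C3 write: invalidate ['C0=S', 'C2=S'] -> C3=M] -> [I,I,I,M] [MISS #7: write from S]
Op 8: C2 read [C2 read from I: others=['C3=M'] -> C2=S, others downsized to S] -> [I,I,S,S] [MISS #8: read from I]
Op 9: C0 read [C0 read from I: others=['C2=S', 'C3=S'] -> C0=S, others downsized to S] -> [S,I,S,S] [MISS #9: read from I]
Op 10: C0 read [C0 read: already in S, no change] -> [S,I,S,S] [hit: read from S]
Op 11: C2 write [C2 write: invalidate ['C0=S', 'C3=S'] -> C2=M] -> [I,I,M,I] [MISS #10: write from S]
Op 12: C1 read [C1 read from I: others=['C2=M'] -> C1=S, others downsized to S] -> [I,S,S,I] [MISS #11: read from I]

Answer: 11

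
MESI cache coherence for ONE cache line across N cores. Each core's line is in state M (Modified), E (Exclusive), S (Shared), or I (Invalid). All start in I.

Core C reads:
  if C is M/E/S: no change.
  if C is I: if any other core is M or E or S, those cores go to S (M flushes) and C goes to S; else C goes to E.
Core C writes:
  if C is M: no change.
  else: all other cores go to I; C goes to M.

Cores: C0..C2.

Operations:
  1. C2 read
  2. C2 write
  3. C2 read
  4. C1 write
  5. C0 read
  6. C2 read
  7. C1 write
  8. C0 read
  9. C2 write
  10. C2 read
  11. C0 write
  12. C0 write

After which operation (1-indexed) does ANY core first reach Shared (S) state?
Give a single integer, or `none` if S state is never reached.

Answer: 5

Derivation:
Op 1: C2 read [C2 read from I: no other sharers -> C2=E (exclusive)] -> [I,I,E]
Op 2: C2 write [C2 write: invalidate none -> C2=M] -> [I,I,M]
Op 3: C2 read [C2 read: already in M, no change] -> [I,I,M]
Op 4: C1 write [C1 write: invalidate ['C2=M'] -> C1=M] -> [I,M,I]
Op 5: C0 read [C0 read from I: others=['C1=M'] -> C0=S, others downsized to S] -> [S,S,I]
  -> First S state at op 5; remaining ops need not be traced.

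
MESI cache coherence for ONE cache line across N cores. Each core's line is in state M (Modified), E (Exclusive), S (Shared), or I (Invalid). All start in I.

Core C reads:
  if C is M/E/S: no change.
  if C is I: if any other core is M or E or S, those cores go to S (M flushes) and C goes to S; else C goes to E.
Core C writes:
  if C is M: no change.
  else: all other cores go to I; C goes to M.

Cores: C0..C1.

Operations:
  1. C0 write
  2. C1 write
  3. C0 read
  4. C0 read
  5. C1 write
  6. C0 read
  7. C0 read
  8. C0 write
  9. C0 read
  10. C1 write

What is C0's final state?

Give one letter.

Answer: I

Derivation:
Op 1: C0 write [C0 write: invalidate none -> C0=M] -> [M,I]
Op 2: C1 write [C1 write: invalidate ['C0=M'] -> C1=M] -> [I,M]
Op 3: C0 read [C0 read from I: others=['C1=M'] -> C0=S, others downsized to S] -> [S,S]
Op 4: C0 read [C0 read: already in S, no change] -> [S,S]
Op 5: C1 write [C1 write: invalidate ['C0=S'] -> C1=M] -> [I,M]
Op 6: C0 read [C0 read from I: others=['C1=M'] -> C0=S, others downsized to S] -> [S,S]
Op 7: C0 read [C0 read: already in S, no change] -> [S,S]
Op 8: C0 write [C0 write: invalidate ['C1=S'] -> C0=M] -> [M,I]
Op 9: C0 read [C0 read: already in M, no change] -> [M,I]
Op 10: C1 write [C1 write: invalidate ['C0=M'] -> C1=M] -> [I,M]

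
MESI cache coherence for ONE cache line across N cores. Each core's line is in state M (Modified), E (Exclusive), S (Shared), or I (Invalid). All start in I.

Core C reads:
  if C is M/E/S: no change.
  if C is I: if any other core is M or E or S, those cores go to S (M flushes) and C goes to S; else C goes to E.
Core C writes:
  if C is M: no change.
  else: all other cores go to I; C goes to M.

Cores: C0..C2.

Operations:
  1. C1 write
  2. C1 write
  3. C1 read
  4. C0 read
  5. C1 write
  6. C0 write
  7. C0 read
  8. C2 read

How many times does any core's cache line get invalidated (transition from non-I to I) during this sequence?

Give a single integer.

Op 1: C1 write [C1 write: invalidate none -> C1=M] -> [I,M,I] (invalidations this op: 0; running total: 0)
Op 2: C1 write [C1 write: already M (modified), no change] -> [I,M,I] (invalidations this op: 0; running total: 0)
Op 3: C1 read [C1 read: already in M, no change] -> [I,M,I] (invalidations this op: 0; running total: 0)
Op 4: C0 read [C0 read from I: others=['C1=M'] -> C0=S, others downsized to S] -> [S,S,I] (invalidations this op: 0; running total: 0)
Op 5: C1 write [C1 write: invalidate ['C0=S'] -> C1=M] -> [I,M,I] (invalidations this op: 1; running total: 1)
Op 6: C0 write [C0 write: invalidate ['C1=M'] -> C0=M] -> [M,I,I] (invalidations this op: 1; running total: 2)
Op 7: C0 read [C0 read: already in M, no change] -> [M,I,I] (invalidations this op: 0; running total: 2)
Op 8: C2 read [C2 read from I: others=['C0=M'] -> C2=S, others downsized to S] -> [S,I,S] (invalidations this op: 0; running total: 2)

Answer: 2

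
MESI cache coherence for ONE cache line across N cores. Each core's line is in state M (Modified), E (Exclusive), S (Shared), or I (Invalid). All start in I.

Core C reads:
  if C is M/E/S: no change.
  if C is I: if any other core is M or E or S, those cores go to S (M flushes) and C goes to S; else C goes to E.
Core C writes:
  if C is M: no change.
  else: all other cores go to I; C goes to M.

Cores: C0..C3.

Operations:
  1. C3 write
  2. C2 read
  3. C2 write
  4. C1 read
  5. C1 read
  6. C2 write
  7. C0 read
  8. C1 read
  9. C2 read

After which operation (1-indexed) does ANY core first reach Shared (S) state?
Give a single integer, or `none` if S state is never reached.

Op 1: C3 write [C3 write: invalidate none -> C3=M] -> [I,I,I,M]
Op 2: C2 read [C2 read from I: others=['C3=M'] -> C2=S, others downsized to S] -> [I,I,S,S]
  -> First S state at op 2; remaining ops need not be traced.

Answer: 2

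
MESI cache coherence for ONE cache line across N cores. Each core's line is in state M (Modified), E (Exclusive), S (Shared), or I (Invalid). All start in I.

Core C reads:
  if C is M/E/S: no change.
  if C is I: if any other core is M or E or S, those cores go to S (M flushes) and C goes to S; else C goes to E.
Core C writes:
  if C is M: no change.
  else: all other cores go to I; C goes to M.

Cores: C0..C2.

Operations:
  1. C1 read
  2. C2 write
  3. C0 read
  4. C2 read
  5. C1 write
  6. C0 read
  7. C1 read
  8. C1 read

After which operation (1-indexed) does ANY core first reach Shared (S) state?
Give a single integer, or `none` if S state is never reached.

Op 1: C1 read [C1 read from I: no other sharers -> C1=E (exclusive)] -> [I,E,I]
Op 2: C2 write [C2 write: invalidate ['C1=E'] -> C2=M] -> [I,I,M]
Op 3: C0 read [C0 read from I: others=['C2=M'] -> C0=S, others downsized to S] -> [S,I,S]
  -> First S state at op 3; remaining ops need not be traced.

Answer: 3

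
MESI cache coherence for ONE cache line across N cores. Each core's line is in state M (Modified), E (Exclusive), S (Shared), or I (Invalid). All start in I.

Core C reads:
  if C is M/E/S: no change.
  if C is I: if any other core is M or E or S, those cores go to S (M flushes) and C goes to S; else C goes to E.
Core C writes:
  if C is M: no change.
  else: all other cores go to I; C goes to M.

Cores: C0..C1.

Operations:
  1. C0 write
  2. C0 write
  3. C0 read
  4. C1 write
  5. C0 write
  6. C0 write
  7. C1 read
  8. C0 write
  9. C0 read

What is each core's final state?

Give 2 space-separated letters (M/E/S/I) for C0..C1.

Op 1: C0 write [C0 write: invalidate none -> C0=M] -> [M,I]
Op 2: C0 write [C0 write: already M (modified), no change] -> [M,I]
Op 3: C0 read [C0 read: already in M, no change] -> [M,I]
Op 4: C1 write [C1 write: invalidate ['C0=M'] -> C1=M] -> [I,M]
Op 5: C0 write [C0 write: invalidate ['C1=M'] -> C0=M] -> [M,I]
Op 6: C0 write [C0 write: already M (modified), no change] -> [M,I]
Op 7: C1 read [C1 read from I: others=['C0=M'] -> C1=S, others downsized to S] -> [S,S]
Op 8: C0 write [C0 write: invalidate ['C1=S'] -> C0=M] -> [M,I]
Op 9: C0 read [C0 read: already in M, no change] -> [M,I]

Answer: M I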